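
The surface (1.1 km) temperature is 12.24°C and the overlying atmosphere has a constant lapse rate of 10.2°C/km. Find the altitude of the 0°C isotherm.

2.3 km

Height above start = (12.24 − 0) / 10.2 = 1.2 km
Altitude = 1100 m + 1200 m = 2300 m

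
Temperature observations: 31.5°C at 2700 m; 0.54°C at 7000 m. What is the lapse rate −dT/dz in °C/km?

Γ = −ΔT/Δz = (31.5 − 0.54) / (7000 − 2700) m
  = 30.96°C / 4.3 km = 7.2°C/km

7.2°C/km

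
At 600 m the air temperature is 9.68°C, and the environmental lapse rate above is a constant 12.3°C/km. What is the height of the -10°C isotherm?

2200 m

Height above start = (9.68 − (-10)) / 12.3 = 1.6 km
Altitude = 600 m + 1600 m = 2200 m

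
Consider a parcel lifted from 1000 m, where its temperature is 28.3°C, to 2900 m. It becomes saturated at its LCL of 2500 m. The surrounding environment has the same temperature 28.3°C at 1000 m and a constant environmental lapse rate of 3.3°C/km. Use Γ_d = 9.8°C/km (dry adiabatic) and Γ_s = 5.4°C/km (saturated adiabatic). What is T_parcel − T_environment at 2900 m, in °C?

Parcel:
  Dry to 2500 m: -9.8 × 1.5 km = -14.7°C, so T = 13.6°C.
  Saturated to 2900 m: -5.4 × 0.4 km = -2.16°C, so T = 11.44°C.
Environment:
  Environment to 2900 m: -3.3 × 1.9 km = -6.27°C, so T = 22.03°C.
T_parcel − T_env = 11.44 − 22.03 = -10.59°C

-10.59°C (parcel cooler than environment)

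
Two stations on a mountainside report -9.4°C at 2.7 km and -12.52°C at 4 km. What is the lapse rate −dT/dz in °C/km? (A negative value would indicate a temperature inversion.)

Γ = −ΔT/Δz = (-9.4 − (-12.52)) / (4000 − 2700) m
  = 3.12°C / 1.3 km = 2.4°C/km

2.4°C/km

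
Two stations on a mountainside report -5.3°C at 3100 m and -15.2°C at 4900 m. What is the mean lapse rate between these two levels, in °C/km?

5.5°C/km

Γ = −ΔT/Δz = (-5.3 − (-15.2)) / (4900 − 3100) m
  = 9.9°C / 1.8 km = 5.5°C/km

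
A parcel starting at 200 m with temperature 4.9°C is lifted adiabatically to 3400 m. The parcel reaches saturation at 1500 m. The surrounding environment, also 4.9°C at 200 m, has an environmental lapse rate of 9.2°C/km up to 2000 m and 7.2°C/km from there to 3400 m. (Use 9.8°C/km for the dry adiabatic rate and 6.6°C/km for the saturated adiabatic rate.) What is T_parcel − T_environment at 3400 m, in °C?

+1.36°C (parcel warmer than environment)

Parcel:
  200–1500 m, dry: Δz = 1.3 km ⇒ ΔT = -12.74°C; T = -7.84°C
  1500–3400 m, saturated: Δz = 1.9 km ⇒ ΔT = -12.54°C; T = -20.38°C
Environment:
  200–2000 m, environment, lower layer: Δz = 1.8 km ⇒ ΔT = -16.56°C; T = -11.66°C
  2000–3400 m, environment, upper layer: Δz = 1.4 km ⇒ ΔT = -10.08°C; T = -21.74°C
T_parcel − T_env = -20.38 − (-21.74) = +1.36°C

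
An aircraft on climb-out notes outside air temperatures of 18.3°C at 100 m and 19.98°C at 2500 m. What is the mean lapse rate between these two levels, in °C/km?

-0.7°C/km

Γ = −ΔT/Δz = (18.3 − 19.98) / (2500 − 100) m
  = -1.68°C / 2.4 km = -0.7°C/km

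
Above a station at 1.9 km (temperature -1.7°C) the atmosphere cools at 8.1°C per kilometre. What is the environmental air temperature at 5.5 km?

Environmental to 5500 m: -8.1 × 3.6 km = -29.16°C, so T = -30.86°C.

-30.86°C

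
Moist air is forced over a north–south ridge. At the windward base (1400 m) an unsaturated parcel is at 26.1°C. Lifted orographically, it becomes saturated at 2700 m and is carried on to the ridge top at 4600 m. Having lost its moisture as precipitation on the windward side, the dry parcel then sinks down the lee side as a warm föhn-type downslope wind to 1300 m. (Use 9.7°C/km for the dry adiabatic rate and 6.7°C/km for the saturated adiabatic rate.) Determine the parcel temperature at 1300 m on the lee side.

32.77°C

1400 → 2700 m (dry, 9.7°C/km): ΔT = -9.7 × 1.3 = -12.61°C → T = 13.49°C
2700 → 4600 m (saturated, 6.7°C/km): ΔT = -6.7 × 1.9 = -12.73°C → T = 0.76°C
4600 → 1300 m (dry descent, 9.7°C/km): ΔT = +9.7 × 3.3 = +32.01°C → T = 32.77°C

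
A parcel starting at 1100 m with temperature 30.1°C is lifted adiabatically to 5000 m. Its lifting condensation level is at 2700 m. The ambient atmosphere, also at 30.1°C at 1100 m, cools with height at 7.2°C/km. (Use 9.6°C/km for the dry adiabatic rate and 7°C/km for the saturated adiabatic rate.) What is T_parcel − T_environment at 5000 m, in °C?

-3.38°C (parcel cooler than environment)

Parcel:
  1100 → 2700 m (dry, 9.6°C/km): ΔT = -9.6 × 1.6 = -15.36°C → T = 14.74°C
  2700 → 5000 m (saturated, 7°C/km): ΔT = -7 × 2.3 = -16.1°C → T = -1.36°C
Environment:
  1100 → 5000 m (environment, 7.2°C/km): ΔT = -7.2 × 3.9 = -28.08°C → T = 2.02°C
T_parcel − T_env = -1.36 − 2.02 = -3.38°C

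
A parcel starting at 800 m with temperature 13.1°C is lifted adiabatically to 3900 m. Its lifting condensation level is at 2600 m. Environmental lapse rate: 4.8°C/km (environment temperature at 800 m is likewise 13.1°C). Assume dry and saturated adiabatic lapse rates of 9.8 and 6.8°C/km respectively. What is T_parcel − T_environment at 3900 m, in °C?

-11.6°C (parcel cooler than environment)

Parcel:
  From 800 m to 2600 m (dry): cools by 9.8 × 1.8 = 17.64°C, giving -4.54°C.
  From 2600 m to 3900 m (saturated): cools by 6.8 × 1.3 = 8.84°C, giving -13.38°C.
Environment:
  From 800 m to 3900 m (environment): cools by 4.8 × 3.1 = 14.88°C, giving -1.78°C.
T_parcel − T_env = -13.38 − (-1.78) = -11.6°C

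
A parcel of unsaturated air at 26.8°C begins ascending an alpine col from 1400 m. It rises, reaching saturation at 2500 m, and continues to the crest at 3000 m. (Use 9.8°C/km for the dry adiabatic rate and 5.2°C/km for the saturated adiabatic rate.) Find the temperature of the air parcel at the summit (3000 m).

13.42°C

Dry to 2500 m: -9.8 × 1.1 km = -10.78°C, so T = 16.02°C.
Saturated to 3000 m: -5.2 × 0.5 km = -2.6°C, so T = 13.42°C.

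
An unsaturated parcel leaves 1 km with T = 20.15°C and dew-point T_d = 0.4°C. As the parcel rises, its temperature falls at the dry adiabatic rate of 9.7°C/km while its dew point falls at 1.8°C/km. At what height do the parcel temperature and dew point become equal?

3.5 km

T and T_d converge at 9.7 − 1.8 = 7.9°C per km
Height above start = (20.15 − 0.4) / 7.9 = 2.5 km
LCL altitude = 1000 m + 2500 m = 3500 m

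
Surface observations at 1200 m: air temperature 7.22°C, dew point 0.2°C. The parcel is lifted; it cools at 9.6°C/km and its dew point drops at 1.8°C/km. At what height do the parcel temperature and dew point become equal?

T and T_d converge at 9.6 − 1.8 = 7.8°C per km
Height above start = (7.22 − 0.2) / 7.8 = 0.9 km
LCL altitude = 1200 m + 900 m = 2100 m

2100 m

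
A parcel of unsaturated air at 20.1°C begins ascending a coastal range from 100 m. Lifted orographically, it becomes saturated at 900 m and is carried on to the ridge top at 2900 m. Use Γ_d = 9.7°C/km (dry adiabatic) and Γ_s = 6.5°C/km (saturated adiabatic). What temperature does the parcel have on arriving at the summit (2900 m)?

From 100 m to 900 m (dry): cools by 9.7 × 0.8 = 7.76°C, giving 12.34°C.
From 900 m to 2900 m (saturated): cools by 6.5 × 2 = 13°C, giving -0.66°C.

-0.66°C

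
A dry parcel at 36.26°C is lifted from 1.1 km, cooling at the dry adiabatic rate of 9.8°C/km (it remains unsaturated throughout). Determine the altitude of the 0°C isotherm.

Height above start = (36.26 − 0) / 9.8 = 3.7 km
Altitude = 1100 m + 3700 m = 4800 m

4.8 km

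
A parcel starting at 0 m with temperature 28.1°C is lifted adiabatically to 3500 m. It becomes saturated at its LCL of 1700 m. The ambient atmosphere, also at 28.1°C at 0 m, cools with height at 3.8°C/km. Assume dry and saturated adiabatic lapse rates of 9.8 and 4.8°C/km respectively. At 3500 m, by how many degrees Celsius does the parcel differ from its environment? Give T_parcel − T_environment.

Parcel:
  0–1700 m, dry: Δz = 1.7 km ⇒ ΔT = -16.66°C; T = 11.44°C
  1700–3500 m, saturated: Δz = 1.8 km ⇒ ΔT = -8.64°C; T = 2.8°C
Environment:
  0–3500 m, environment: Δz = 3.5 km ⇒ ΔT = -13.3°C; T = 14.8°C
T_parcel − T_env = 2.8 − 14.8 = -12°C

-12°C (parcel cooler than environment)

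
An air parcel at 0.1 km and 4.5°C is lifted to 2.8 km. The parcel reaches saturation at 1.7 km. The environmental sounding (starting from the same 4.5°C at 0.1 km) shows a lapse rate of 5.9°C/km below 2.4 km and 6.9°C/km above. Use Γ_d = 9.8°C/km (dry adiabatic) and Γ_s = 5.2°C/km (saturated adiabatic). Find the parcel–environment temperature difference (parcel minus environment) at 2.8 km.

Parcel:
  100–1700 m, dry: Δz = 1.6 km ⇒ ΔT = -15.68°C; T = -11.18°C
  1700–2800 m, saturated: Δz = 1.1 km ⇒ ΔT = -5.72°C; T = -16.9°C
Environment:
  100–2400 m, environment, lower layer: Δz = 2.3 km ⇒ ΔT = -13.57°C; T = -9.07°C
  2400–2800 m, environment, upper layer: Δz = 0.4 km ⇒ ΔT = -2.76°C; T = -11.83°C
T_parcel − T_env = -16.9 − (-11.83) = -5.07°C

-5.07°C (parcel cooler than environment)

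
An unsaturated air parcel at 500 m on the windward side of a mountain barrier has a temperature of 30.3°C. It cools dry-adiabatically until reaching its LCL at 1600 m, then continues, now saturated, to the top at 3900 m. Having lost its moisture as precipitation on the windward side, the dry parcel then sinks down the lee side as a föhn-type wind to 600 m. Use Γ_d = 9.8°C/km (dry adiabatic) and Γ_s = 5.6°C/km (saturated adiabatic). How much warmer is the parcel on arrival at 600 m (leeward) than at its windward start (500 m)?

From 500 m to 1600 m (dry): cools by 9.8 × 1.1 = 10.78°C, giving 19.52°C.
From 1600 m to 3900 m (saturated): cools by 5.6 × 2.3 = 12.88°C, giving 6.64°C.
From 3900 m to 600 m (dry descent): warms by 9.8 × 3.3 = 32.34°C, giving 38.98°C.
Net change vs windward start: 38.98 − 30.3 = +8.68°C

+8.68°C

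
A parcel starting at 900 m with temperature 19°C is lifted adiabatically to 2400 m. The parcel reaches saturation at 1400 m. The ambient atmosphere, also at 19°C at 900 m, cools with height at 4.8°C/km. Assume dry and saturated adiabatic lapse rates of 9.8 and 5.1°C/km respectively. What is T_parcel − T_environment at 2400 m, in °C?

-2.8°C (parcel cooler than environment)

Parcel:
  900 → 1400 m (dry, 9.8°C/km): ΔT = -9.8 × 0.5 = -4.9°C → T = 14.1°C
  1400 → 2400 m (saturated, 5.1°C/km): ΔT = -5.1 × 1 = -5.1°C → T = 9°C
Environment:
  900 → 2400 m (environment, 4.8°C/km): ΔT = -4.8 × 1.5 = -7.2°C → T = 11.8°C
T_parcel − T_env = 9 − 11.8 = -2.8°C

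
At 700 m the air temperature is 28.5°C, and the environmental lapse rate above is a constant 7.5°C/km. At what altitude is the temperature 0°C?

Height above start = (28.5 − 0) / 7.5 = 3.8 km
Altitude = 700 m + 3800 m = 4500 m

4500 m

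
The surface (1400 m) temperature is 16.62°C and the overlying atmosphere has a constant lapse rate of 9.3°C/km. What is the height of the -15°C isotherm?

4800 m

Height above start = (16.62 − (-15)) / 9.3 = 3.4 km
Altitude = 1400 m + 3400 m = 4800 m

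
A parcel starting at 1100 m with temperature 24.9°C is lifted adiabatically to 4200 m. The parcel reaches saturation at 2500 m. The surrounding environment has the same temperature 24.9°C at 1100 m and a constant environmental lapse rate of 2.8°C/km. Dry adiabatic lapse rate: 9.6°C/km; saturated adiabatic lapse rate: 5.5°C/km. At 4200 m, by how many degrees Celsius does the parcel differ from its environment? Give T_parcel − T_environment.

-14.11°C (parcel cooler than environment)

Parcel:
  From 1100 m to 2500 m (dry): cools by 9.6 × 1.4 = 13.44°C, giving 11.46°C.
  From 2500 m to 4200 m (saturated): cools by 5.5 × 1.7 = 9.35°C, giving 2.11°C.
Environment:
  From 1100 m to 4200 m (environment): cools by 2.8 × 3.1 = 8.68°C, giving 16.22°C.
T_parcel − T_env = 2.11 − 16.22 = -14.11°C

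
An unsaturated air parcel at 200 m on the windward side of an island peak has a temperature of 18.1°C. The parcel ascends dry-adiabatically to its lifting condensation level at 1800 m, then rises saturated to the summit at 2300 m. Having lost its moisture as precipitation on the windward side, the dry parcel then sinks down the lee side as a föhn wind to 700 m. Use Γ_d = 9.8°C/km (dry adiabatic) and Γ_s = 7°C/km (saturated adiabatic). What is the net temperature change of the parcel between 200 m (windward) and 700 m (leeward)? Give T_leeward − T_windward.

-3.5°C

200–1800 m, dry: Δz = 1.6 km ⇒ ΔT = -15.68°C; T = 2.42°C
1800–2300 m, saturated: Δz = 0.5 km ⇒ ΔT = -3.5°C; T = -1.08°C
2300–700 m, dry descent: Δz = 1.6 km ⇒ ΔT = +15.68°C; T = 14.6°C
Net change vs windward start: 14.6 − 18.1 = -3.5°C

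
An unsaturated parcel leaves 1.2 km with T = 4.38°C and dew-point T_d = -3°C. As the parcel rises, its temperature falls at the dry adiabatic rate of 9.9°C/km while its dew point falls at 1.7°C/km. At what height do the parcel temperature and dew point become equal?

2.1 km

T and T_d converge at 9.9 − 1.7 = 8.2°C per km
Height above start = (4.38 − (-3)) / 8.2 = 0.9 km
LCL altitude = 1200 m + 900 m = 2100 m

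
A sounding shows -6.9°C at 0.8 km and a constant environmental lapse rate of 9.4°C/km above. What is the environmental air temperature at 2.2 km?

-20.06°C

From 800 m to 2200 m (environmental): cools by 9.4 × 1.4 = 13.16°C, giving -20.06°C.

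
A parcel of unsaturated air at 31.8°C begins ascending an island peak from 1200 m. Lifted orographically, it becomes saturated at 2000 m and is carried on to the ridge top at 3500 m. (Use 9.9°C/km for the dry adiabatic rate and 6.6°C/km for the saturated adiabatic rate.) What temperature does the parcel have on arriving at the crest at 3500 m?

13.98°C

1200 → 2000 m (dry, 9.9°C/km): ΔT = -9.9 × 0.8 = -7.92°C → T = 23.88°C
2000 → 3500 m (saturated, 6.6°C/km): ΔT = -6.6 × 1.5 = -9.9°C → T = 13.98°C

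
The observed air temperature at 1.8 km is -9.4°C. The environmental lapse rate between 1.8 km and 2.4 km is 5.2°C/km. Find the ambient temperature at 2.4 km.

1800 → 2400 m (environmental, 5.2°C/km): ΔT = -5.2 × 0.6 = -3.12°C → T = -12.52°C

-12.52°C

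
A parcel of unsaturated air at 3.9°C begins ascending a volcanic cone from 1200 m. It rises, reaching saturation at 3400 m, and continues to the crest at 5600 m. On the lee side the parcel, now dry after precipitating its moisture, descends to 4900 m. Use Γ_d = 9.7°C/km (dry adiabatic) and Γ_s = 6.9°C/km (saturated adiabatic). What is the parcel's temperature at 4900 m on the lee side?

1200–3400 m, dry: Δz = 2.2 km ⇒ ΔT = -21.34°C; T = -17.44°C
3400–5600 m, saturated: Δz = 2.2 km ⇒ ΔT = -15.18°C; T = -32.62°C
5600–4900 m, dry descent: Δz = 0.7 km ⇒ ΔT = +6.79°C; T = -25.83°C

-25.83°C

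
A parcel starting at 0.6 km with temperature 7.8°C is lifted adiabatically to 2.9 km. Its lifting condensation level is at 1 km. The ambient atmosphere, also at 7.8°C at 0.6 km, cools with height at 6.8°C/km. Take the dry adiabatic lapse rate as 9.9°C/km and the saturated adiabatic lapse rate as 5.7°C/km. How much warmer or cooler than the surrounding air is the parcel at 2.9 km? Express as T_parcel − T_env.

+0.85°C (parcel warmer than environment)

Parcel:
  Dry to 1000 m: -9.9 × 0.4 km = -3.96°C, so T = 3.84°C.
  Saturated to 2900 m: -5.7 × 1.9 km = -10.83°C, so T = -6.99°C.
Environment:
  Environment to 2900 m: -6.8 × 2.3 km = -15.64°C, so T = -7.84°C.
T_parcel − T_env = -6.99 − (-7.84) = +0.85°C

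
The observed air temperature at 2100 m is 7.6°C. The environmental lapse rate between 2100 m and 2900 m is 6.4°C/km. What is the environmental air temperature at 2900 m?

2.48°C

Environmental to 2900 m: -6.4 × 0.8 km = -5.12°C, so T = 2.48°C.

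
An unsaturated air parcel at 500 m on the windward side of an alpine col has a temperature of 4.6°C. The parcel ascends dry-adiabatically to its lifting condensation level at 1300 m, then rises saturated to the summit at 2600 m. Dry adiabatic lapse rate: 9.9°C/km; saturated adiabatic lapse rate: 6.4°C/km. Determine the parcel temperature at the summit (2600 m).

-11.64°C

Dry to 1300 m: -9.9 × 0.8 km = -7.92°C, so T = -3.32°C.
Saturated to 2600 m: -6.4 × 1.3 km = -8.32°C, so T = -11.64°C.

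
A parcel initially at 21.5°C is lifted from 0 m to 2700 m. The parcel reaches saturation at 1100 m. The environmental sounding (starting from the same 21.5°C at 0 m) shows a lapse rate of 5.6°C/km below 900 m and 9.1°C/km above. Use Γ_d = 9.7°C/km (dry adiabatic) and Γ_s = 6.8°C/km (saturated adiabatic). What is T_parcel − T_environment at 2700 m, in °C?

Parcel:
  From 0 m to 1100 m (dry): cools by 9.7 × 1.1 = 10.67°C, giving 10.83°C.
  From 1100 m to 2700 m (saturated): cools by 6.8 × 1.6 = 10.88°C, giving -0.05°C.
Environment:
  From 0 m to 900 m (environment, lower layer): cools by 5.6 × 0.9 = 5.04°C, giving 16.46°C.
  From 900 m to 2700 m (environment, upper layer): cools by 9.1 × 1.8 = 16.38°C, giving 0.08°C.
T_parcel − T_env = -0.05 − 0.08 = -0.13°C

-0.13°C (parcel cooler than environment)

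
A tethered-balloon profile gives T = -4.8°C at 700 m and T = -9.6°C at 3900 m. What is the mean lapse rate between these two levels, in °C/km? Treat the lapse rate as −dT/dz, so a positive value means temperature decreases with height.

Γ = −ΔT/Δz = (-4.8 − (-9.6)) / (3900 − 700) m
  = 4.8°C / 3.2 km = 1.5°C/km

1.5°C/km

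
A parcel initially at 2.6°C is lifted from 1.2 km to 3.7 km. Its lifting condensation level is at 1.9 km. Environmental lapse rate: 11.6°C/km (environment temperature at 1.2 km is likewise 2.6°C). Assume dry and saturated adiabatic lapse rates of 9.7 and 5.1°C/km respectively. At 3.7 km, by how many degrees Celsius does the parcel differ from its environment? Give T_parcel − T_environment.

Parcel:
  From 1200 m to 1900 m (dry): cools by 9.7 × 0.7 = 6.79°C, giving -4.19°C.
  From 1900 m to 3700 m (saturated): cools by 5.1 × 1.8 = 9.18°C, giving -13.37°C.
Environment:
  From 1200 m to 3700 m (environment): cools by 11.6 × 2.5 = 29°C, giving -26.4°C.
T_parcel − T_env = -13.37 − (-26.4) = +13.03°C

+13.03°C (parcel warmer than environment)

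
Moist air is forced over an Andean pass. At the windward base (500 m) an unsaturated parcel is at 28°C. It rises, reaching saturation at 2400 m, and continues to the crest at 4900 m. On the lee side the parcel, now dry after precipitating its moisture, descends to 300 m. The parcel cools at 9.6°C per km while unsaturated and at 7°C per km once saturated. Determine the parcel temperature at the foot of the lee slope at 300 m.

500 → 2400 m (dry, 9.6°C/km): ΔT = -9.6 × 1.9 = -18.24°C → T = 9.76°C
2400 → 4900 m (saturated, 7°C/km): ΔT = -7 × 2.5 = -17.5°C → T = -7.74°C
4900 → 300 m (dry descent, 9.6°C/km): ΔT = +9.6 × 4.6 = +44.16°C → T = 36.42°C

36.42°C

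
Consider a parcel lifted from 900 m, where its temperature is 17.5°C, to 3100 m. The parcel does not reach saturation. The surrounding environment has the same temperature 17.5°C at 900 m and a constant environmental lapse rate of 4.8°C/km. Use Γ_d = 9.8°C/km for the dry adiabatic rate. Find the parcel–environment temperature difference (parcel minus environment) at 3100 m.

Parcel:
  Dry to 3100 m: -9.8 × 2.2 km = -21.56°C, so T = -4.06°C.
Environment:
  Environment to 3100 m: -4.8 × 2.2 km = -10.56°C, so T = 6.94°C.
T_parcel − T_env = -4.06 − 6.94 = -11°C

-11°C (parcel cooler than environment)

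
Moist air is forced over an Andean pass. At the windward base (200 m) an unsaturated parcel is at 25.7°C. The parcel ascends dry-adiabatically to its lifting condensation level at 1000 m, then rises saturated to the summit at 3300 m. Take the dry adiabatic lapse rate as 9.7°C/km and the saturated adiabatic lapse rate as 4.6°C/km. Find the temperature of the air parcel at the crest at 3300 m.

From 200 m to 1000 m (dry): cools by 9.7 × 0.8 = 7.76°C, giving 17.94°C.
From 1000 m to 3300 m (saturated): cools by 4.6 × 2.3 = 10.58°C, giving 7.36°C.

7.36°C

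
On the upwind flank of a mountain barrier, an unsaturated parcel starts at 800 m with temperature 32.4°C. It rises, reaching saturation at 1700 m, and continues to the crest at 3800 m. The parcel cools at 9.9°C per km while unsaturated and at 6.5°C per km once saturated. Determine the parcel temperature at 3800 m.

9.84°C

From 800 m to 1700 m (dry): cools by 9.9 × 0.9 = 8.91°C, giving 23.49°C.
From 1700 m to 3800 m (saturated): cools by 6.5 × 2.1 = 13.65°C, giving 9.84°C.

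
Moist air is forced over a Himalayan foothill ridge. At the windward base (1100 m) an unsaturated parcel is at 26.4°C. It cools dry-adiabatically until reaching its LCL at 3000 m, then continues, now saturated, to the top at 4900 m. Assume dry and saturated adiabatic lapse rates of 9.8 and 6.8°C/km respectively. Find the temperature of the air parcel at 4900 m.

From 1100 m to 3000 m (dry): cools by 9.8 × 1.9 = 18.62°C, giving 7.78°C.
From 3000 m to 4900 m (saturated): cools by 6.8 × 1.9 = 12.92°C, giving -5.14°C.

-5.14°C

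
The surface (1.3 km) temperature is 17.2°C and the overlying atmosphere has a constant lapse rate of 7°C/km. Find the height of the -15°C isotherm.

Height above start = (17.2 − (-15)) / 7 = 4.6 km
Altitude = 1300 m + 4600 m = 5900 m

5.9 km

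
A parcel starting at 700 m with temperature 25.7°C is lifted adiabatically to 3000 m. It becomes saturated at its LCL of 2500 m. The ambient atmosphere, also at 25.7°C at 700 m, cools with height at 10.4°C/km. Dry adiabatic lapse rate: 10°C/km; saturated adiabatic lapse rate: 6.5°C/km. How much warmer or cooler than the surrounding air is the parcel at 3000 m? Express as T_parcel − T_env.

+2.67°C (parcel warmer than environment)

Parcel:
  700–2500 m, dry: Δz = 1.8 km ⇒ ΔT = -18°C; T = 7.7°C
  2500–3000 m, saturated: Δz = 0.5 km ⇒ ΔT = -3.25°C; T = 4.45°C
Environment:
  700–3000 m, environment: Δz = 2.3 km ⇒ ΔT = -23.92°C; T = 1.78°C
T_parcel − T_env = 4.45 − 1.78 = +2.67°C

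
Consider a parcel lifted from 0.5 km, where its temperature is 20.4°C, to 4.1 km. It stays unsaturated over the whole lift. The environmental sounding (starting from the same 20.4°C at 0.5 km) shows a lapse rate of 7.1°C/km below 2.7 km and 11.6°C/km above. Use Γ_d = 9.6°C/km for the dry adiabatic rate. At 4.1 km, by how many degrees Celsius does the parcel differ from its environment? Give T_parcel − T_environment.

Parcel:
  Dry to 4100 m: -9.6 × 3.6 km = -34.56°C, so T = -14.16°C.
Environment:
  Environment, lower layer to 2700 m: -7.1 × 2.2 km = -15.62°C, so T = 4.78°C.
  Environment, upper layer to 4100 m: -11.6 × 1.4 km = -16.24°C, so T = -11.46°C.
T_parcel − T_env = -14.16 − (-11.46) = -2.7°C

-2.7°C (parcel cooler than environment)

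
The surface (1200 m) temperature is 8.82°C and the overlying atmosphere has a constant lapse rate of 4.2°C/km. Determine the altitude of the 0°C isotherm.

3300 m

Height above start = (8.82 − 0) / 4.2 = 2.1 km
Altitude = 1200 m + 2100 m = 3300 m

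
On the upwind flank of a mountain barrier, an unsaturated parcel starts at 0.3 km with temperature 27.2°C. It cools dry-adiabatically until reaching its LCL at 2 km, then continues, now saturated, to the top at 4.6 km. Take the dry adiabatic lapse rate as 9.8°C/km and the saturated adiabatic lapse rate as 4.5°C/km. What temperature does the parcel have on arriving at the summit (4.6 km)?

-1.16°C

300–2000 m, dry: Δz = 1.7 km ⇒ ΔT = -16.66°C; T = 10.54°C
2000–4600 m, saturated: Δz = 2.6 km ⇒ ΔT = -11.7°C; T = -1.16°C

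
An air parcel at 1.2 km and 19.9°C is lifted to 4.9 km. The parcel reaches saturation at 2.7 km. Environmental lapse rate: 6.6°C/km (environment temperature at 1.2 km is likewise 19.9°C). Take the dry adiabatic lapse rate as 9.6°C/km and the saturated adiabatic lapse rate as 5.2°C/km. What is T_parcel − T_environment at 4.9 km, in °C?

-1.42°C (parcel cooler than environment)

Parcel:
  From 1200 m to 2700 m (dry): cools by 9.6 × 1.5 = 14.4°C, giving 5.5°C.
  From 2700 m to 4900 m (saturated): cools by 5.2 × 2.2 = 11.44°C, giving -5.94°C.
Environment:
  From 1200 m to 4900 m (environment): cools by 6.6 × 3.7 = 24.42°C, giving -4.52°C.
T_parcel − T_env = -5.94 − (-4.52) = -1.42°C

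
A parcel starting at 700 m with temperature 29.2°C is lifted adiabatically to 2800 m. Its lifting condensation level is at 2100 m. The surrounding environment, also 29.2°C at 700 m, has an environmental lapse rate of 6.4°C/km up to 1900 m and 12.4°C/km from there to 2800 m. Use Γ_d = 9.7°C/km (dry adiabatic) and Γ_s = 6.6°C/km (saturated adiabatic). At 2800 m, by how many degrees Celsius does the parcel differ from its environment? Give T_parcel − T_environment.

+0.64°C (parcel warmer than environment)

Parcel:
  700–2100 m, dry: Δz = 1.4 km ⇒ ΔT = -13.58°C; T = 15.62°C
  2100–2800 m, saturated: Δz = 0.7 km ⇒ ΔT = -4.62°C; T = 11°C
Environment:
  700–1900 m, environment, lower layer: Δz = 1.2 km ⇒ ΔT = -7.68°C; T = 21.52°C
  1900–2800 m, environment, upper layer: Δz = 0.9 km ⇒ ΔT = -11.16°C; T = 10.36°C
T_parcel − T_env = 11 − 10.36 = +0.64°C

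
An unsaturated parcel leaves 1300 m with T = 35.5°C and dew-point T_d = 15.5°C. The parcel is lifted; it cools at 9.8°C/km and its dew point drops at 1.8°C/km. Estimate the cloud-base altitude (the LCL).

T and T_d converge at 9.8 − 1.8 = 8°C per km
Height above start = (35.5 − 15.5) / 8 = 2.5 km
LCL altitude = 1300 m + 2500 m = 3800 m

3800 m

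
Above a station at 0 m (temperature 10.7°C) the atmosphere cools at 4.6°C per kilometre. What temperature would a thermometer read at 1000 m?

Environmental to 1000 m: -4.6 × 1 km = -4.6°C, so T = 6.1°C.

6.1°C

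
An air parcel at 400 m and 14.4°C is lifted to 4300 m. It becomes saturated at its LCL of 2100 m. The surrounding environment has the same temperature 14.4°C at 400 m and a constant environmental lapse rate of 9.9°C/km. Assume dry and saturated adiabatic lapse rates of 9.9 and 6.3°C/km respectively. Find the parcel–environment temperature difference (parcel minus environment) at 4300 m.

Parcel:
  From 400 m to 2100 m (dry): cools by 9.9 × 1.7 = 16.83°C, giving -2.43°C.
  From 2100 m to 4300 m (saturated): cools by 6.3 × 2.2 = 13.86°C, giving -16.29°C.
Environment:
  From 400 m to 4300 m (environment): cools by 9.9 × 3.9 = 38.61°C, giving -24.21°C.
T_parcel − T_env = -16.29 − (-24.21) = +7.92°C

+7.92°C (parcel warmer than environment)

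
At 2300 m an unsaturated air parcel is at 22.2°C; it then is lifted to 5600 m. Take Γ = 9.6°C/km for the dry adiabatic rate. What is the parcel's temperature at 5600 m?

2300 → 5600 m (dry adiabatic, 9.6°C/km): ΔT = -9.6 × 3.3 = -31.68°C → T = -9.48°C

-9.48°C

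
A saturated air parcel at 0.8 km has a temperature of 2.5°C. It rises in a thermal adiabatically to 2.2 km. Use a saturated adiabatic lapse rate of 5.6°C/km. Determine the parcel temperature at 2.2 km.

Saturated adiabatic to 2200 m: -5.6 × 1.4 km = -7.84°C, so T = -5.34°C.

-5.34°C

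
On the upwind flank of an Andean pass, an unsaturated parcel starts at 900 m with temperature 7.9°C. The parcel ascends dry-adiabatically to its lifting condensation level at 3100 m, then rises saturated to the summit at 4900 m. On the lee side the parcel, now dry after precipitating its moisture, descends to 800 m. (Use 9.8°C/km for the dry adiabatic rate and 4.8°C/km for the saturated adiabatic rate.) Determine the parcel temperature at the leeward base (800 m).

From 900 m to 3100 m (dry): cools by 9.8 × 2.2 = 21.56°C, giving -13.66°C.
From 3100 m to 4900 m (saturated): cools by 4.8 × 1.8 = 8.64°C, giving -22.3°C.
From 4900 m to 800 m (dry descent): warms by 9.8 × 4.1 = 40.18°C, giving 17.88°C.

17.88°C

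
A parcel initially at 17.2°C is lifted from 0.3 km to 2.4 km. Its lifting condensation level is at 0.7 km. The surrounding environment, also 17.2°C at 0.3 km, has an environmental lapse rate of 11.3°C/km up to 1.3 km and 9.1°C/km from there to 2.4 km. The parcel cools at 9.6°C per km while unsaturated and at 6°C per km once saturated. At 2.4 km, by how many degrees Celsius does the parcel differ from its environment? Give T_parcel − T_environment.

Parcel:
  Dry to 700 m: -9.6 × 0.4 km = -3.84°C, so T = 13.36°C.
  Saturated to 2400 m: -6 × 1.7 km = -10.2°C, so T = 3.16°C.
Environment:
  Environment, lower layer to 1300 m: -11.3 × 1 km = -11.3°C, so T = 5.9°C.
  Environment, upper layer to 2400 m: -9.1 × 1.1 km = -10.01°C, so T = -4.11°C.
T_parcel − T_env = 3.16 − (-4.11) = +7.27°C

+7.27°C (parcel warmer than environment)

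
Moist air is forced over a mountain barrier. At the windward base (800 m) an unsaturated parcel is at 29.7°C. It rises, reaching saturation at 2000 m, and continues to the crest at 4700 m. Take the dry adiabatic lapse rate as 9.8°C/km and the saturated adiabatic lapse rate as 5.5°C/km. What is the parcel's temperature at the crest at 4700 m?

3.09°C

800–2000 m, dry: Δz = 1.2 km ⇒ ΔT = -11.76°C; T = 17.94°C
2000–4700 m, saturated: Δz = 2.7 km ⇒ ΔT = -14.85°C; T = 3.09°C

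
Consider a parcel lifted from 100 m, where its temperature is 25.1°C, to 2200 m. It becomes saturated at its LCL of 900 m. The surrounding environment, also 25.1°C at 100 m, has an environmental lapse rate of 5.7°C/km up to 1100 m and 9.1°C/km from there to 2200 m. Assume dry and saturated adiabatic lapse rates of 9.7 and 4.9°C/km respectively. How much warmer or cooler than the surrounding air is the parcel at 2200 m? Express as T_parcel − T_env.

+1.58°C (parcel warmer than environment)

Parcel:
  100–900 m, dry: Δz = 0.8 km ⇒ ΔT = -7.76°C; T = 17.34°C
  900–2200 m, saturated: Δz = 1.3 km ⇒ ΔT = -6.37°C; T = 10.97°C
Environment:
  100–1100 m, environment, lower layer: Δz = 1 km ⇒ ΔT = -5.7°C; T = 19.4°C
  1100–2200 m, environment, upper layer: Δz = 1.1 km ⇒ ΔT = -10.01°C; T = 9.39°C
T_parcel − T_env = 10.97 − 9.39 = +1.58°C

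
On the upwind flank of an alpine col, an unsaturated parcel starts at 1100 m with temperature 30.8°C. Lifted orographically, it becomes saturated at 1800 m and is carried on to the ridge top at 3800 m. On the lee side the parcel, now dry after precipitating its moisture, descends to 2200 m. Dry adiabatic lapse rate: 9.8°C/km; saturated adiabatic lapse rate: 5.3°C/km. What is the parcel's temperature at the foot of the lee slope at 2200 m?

29.02°C

1100 → 1800 m (dry, 9.8°C/km): ΔT = -9.8 × 0.7 = -6.86°C → T = 23.94°C
1800 → 3800 m (saturated, 5.3°C/km): ΔT = -5.3 × 2 = -10.6°C → T = 13.34°C
3800 → 2200 m (dry descent, 9.8°C/km): ΔT = +9.8 × 1.6 = +15.68°C → T = 29.02°C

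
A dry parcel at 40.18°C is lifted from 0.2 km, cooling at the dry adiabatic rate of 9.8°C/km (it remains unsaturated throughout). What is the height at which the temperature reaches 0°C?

Height above start = (40.18 − 0) / 9.8 = 4.1 km
Altitude = 200 m + 4100 m = 4300 m

4.3 km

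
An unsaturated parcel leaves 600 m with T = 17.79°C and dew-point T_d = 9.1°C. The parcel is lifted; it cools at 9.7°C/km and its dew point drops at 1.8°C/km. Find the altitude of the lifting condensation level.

T and T_d converge at 9.7 − 1.8 = 7.9°C per km
Height above start = (17.79 − 9.1) / 7.9 = 1.1 km
LCL altitude = 600 m + 1100 m = 1700 m

1700 m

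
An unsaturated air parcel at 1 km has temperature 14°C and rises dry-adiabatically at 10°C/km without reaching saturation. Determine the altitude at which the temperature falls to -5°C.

2.9 km

Height above start = (14 − (-5)) / 10 = 1.9 km
Altitude = 1000 m + 1900 m = 2900 m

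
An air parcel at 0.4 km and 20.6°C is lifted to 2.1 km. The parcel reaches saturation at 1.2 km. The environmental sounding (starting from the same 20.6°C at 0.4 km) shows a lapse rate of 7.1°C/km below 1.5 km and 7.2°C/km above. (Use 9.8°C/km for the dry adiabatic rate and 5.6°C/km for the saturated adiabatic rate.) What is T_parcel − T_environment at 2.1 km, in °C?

-0.75°C (parcel cooler than environment)

Parcel:
  Dry to 1200 m: -9.8 × 0.8 km = -7.84°C, so T = 12.76°C.
  Saturated to 2100 m: -5.6 × 0.9 km = -5.04°C, so T = 7.72°C.
Environment:
  Environment, lower layer to 1500 m: -7.1 × 1.1 km = -7.81°C, so T = 12.79°C.
  Environment, upper layer to 2100 m: -7.2 × 0.6 km = -4.32°C, so T = 8.47°C.
T_parcel − T_env = 7.72 − 8.47 = -0.75°C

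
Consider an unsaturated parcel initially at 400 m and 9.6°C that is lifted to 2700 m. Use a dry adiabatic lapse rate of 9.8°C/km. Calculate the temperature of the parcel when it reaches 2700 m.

Dry adiabatic to 2700 m: -9.8 × 2.3 km = -22.54°C, so T = -12.94°C.

-12.94°C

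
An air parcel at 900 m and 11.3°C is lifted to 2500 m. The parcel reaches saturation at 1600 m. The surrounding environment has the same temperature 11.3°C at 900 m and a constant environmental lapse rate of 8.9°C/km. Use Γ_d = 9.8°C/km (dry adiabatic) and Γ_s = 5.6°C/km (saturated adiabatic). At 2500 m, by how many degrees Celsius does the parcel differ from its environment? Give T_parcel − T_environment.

+2.34°C (parcel warmer than environment)

Parcel:
  900 → 1600 m (dry, 9.8°C/km): ΔT = -9.8 × 0.7 = -6.86°C → T = 4.44°C
  1600 → 2500 m (saturated, 5.6°C/km): ΔT = -5.6 × 0.9 = -5.04°C → T = -0.6°C
Environment:
  900 → 2500 m (environment, 8.9°C/km): ΔT = -8.9 × 1.6 = -14.24°C → T = -2.94°C
T_parcel − T_env = -0.6 − (-2.94) = +2.34°C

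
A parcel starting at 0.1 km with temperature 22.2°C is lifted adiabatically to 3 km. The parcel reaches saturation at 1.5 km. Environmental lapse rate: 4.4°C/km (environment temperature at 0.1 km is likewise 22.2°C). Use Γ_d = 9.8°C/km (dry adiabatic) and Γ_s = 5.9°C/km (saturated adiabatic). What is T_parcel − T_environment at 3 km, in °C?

-9.81°C (parcel cooler than environment)

Parcel:
  Dry to 1500 m: -9.8 × 1.4 km = -13.72°C, so T = 8.48°C.
  Saturated to 3000 m: -5.9 × 1.5 km = -8.85°C, so T = -0.37°C.
Environment:
  Environment to 3000 m: -4.4 × 2.9 km = -12.76°C, so T = 9.44°C.
T_parcel − T_env = -0.37 − 9.44 = -9.81°C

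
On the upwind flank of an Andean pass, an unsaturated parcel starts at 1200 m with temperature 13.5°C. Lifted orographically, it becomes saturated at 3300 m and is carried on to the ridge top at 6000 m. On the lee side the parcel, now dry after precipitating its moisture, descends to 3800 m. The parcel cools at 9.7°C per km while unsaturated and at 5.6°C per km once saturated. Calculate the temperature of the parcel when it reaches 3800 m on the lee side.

-0.65°C

1200 → 3300 m (dry, 9.7°C/km): ΔT = -9.7 × 2.1 = -20.37°C → T = -6.87°C
3300 → 6000 m (saturated, 5.6°C/km): ΔT = -5.6 × 2.7 = -15.12°C → T = -21.99°C
6000 → 3800 m (dry descent, 9.7°C/km): ΔT = +9.7 × 2.2 = +21.34°C → T = -0.65°C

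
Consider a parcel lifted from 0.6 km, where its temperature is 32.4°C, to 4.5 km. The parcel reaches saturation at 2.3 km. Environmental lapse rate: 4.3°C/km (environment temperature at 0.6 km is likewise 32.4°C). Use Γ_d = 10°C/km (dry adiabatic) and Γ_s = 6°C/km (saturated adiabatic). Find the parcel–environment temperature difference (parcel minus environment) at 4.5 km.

Parcel:
  600–2300 m, dry: Δz = 1.7 km ⇒ ΔT = -17°C; T = 15.4°C
  2300–4500 m, saturated: Δz = 2.2 km ⇒ ΔT = -13.2°C; T = 2.2°C
Environment:
  600–4500 m, environment: Δz = 3.9 km ⇒ ΔT = -16.77°C; T = 15.63°C
T_parcel − T_env = 2.2 − 15.63 = -13.43°C

-13.43°C (parcel cooler than environment)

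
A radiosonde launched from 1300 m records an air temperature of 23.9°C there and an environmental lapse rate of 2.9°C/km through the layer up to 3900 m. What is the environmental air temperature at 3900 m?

1300–3900 m, environmental: Δz = 2.6 km ⇒ ΔT = -7.54°C; T = 16.36°C

16.36°C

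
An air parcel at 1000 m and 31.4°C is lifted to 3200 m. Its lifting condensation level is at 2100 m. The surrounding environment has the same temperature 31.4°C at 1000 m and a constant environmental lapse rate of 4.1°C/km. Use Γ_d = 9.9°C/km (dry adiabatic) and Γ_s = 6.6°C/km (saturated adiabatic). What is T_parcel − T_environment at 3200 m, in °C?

-9.13°C (parcel cooler than environment)

Parcel:
  Dry to 2100 m: -9.9 × 1.1 km = -10.89°C, so T = 20.51°C.
  Saturated to 3200 m: -6.6 × 1.1 km = -7.26°C, so T = 13.25°C.
Environment:
  Environment to 3200 m: -4.1 × 2.2 km = -9.02°C, so T = 22.38°C.
T_parcel − T_env = 13.25 − 22.38 = -9.13°C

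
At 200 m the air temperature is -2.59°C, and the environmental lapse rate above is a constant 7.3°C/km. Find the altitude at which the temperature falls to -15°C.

1900 m

Height above start = (-2.59 − (-15)) / 7.3 = 1.7 km
Altitude = 200 m + 1700 m = 1900 m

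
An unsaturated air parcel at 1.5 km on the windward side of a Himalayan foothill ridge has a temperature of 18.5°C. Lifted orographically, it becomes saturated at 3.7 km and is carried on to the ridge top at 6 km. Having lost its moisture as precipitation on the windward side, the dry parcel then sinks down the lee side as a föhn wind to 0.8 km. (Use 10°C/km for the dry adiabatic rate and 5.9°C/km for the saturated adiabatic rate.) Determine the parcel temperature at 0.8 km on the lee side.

34.93°C

1500 → 3700 m (dry, 10°C/km): ΔT = -10 × 2.2 = -22°C → T = -3.5°C
3700 → 6000 m (saturated, 5.9°C/km): ΔT = -5.9 × 2.3 = -13.57°C → T = -17.07°C
6000 → 800 m (dry descent, 10°C/km): ΔT = +10 × 5.2 = +52°C → T = 34.93°C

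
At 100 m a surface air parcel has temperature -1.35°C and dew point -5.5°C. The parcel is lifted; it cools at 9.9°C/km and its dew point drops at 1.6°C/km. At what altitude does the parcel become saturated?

T and T_d converge at 9.9 − 1.6 = 8.3°C per km
Height above start = (-1.35 − (-5.5)) / 8.3 = 0.5 km
LCL altitude = 100 m + 500 m = 600 m

600 m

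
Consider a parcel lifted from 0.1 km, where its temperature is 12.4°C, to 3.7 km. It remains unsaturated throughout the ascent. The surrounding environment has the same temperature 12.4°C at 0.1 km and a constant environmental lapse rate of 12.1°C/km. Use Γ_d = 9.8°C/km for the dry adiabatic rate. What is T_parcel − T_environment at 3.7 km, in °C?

Parcel:
  From 100 m to 3700 m (dry): cools by 9.8 × 3.6 = 35.28°C, giving -22.88°C.
Environment:
  From 100 m to 3700 m (environment): cools by 12.1 × 3.6 = 43.56°C, giving -31.16°C.
T_parcel − T_env = -22.88 − (-31.16) = +8.28°C

+8.28°C (parcel warmer than environment)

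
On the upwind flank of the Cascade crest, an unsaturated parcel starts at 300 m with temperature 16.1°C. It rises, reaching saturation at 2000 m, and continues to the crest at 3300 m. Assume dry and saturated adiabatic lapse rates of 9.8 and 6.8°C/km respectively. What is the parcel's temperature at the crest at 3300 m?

-9.4°C

300 → 2000 m (dry, 9.8°C/km): ΔT = -9.8 × 1.7 = -16.66°C → T = -0.56°C
2000 → 3300 m (saturated, 6.8°C/km): ΔT = -6.8 × 1.3 = -8.84°C → T = -9.4°C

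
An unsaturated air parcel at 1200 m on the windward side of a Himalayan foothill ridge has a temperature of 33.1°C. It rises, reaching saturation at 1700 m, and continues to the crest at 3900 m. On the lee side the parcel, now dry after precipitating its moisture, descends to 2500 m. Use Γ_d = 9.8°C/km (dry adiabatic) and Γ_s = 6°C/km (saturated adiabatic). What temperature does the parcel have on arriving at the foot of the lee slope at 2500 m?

28.72°C

Dry to 1700 m: -9.8 × 0.5 km = -4.9°C, so T = 28.2°C.
Saturated to 3900 m: -6 × 2.2 km = -13.2°C, so T = 15°C.
Dry descent to 2500 m: +9.8 × 1.4 km = +13.72°C, so T = 28.72°C.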